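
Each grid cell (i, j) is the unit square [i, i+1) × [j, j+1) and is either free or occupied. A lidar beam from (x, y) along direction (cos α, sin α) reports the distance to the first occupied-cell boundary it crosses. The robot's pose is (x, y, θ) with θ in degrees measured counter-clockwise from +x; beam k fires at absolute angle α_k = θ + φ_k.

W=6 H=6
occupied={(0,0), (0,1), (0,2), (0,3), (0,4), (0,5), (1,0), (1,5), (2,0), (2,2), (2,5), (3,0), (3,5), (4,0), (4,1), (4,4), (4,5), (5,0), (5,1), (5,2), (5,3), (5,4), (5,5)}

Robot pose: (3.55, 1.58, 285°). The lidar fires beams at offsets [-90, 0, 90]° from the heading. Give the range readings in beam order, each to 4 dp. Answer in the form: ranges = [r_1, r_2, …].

beam 1: φ=-90°, α=195°
  cosα=-0.9659 sinα=-0.2588 | (3,1) | tMaxX 0.5694 tMaxY 2.2409 | tΔX 1.0353 tΔY 3.8637
    t=0.5694 [x] (2,1)
    t=1.6047 [x] (1,1)
    t=2.2409 [y] (1,0) — stop
  → r_1 = 2.2409
beam 2: φ=0°, α=285°
  cosα=0.2588 sinα=-0.9659 | (3,1) | tMaxX 1.7387 tMaxY 0.6005 | tΔX 3.8637 tΔY 1.0353
    t=0.6005 [y] (3,0) — stop
  → r_2 = 0.6005
beam 3: φ=90°, α=15°
  cosα=0.9659 sinα=0.2588 | (3,1) | tMaxX 0.4659 tMaxY 1.6228 | tΔX 1.0353 tΔY 3.8637
    t=0.4659 [x] (4,1) — stop
  → r_3 = 0.4659

ranges = [2.2409, 0.6005, 0.4659]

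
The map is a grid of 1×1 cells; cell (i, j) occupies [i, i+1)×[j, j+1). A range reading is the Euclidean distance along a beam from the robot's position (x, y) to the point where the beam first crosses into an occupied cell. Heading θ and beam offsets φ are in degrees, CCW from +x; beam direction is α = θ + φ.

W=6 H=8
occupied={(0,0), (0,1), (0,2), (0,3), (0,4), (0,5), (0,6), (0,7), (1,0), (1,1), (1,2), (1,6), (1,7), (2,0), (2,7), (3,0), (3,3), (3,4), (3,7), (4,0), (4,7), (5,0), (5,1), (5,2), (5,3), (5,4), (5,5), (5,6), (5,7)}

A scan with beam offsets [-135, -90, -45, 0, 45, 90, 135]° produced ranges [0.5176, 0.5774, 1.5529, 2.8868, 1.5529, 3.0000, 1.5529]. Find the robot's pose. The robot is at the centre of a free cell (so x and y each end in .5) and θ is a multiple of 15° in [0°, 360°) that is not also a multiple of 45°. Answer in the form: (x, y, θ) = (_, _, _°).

(x, y, θ) = (3.5, 6.5, 210°)

Enumerate (i+0.5, j+0.5, θ) over the 19 free cells and 16 admissible headings. For each, cast all 7 beams and compare to the given ranges.
  (4.5, 1.5, 240°): beam 1 = 1.9319 ≠ 0.5176 ✗
  (1.5, 5.5, 105°): beam 1 = 1.7321 ≠ 0.5176 ✗
  (1.5, 4.5, 75°): beam 1 = 4.0415 ≠ 0.5176 ✗
  (2.5, 6.5, 60°): beam 1 = 1.9319 ≠ 0.5176 ✗
  (4.5, 5.5, 195°): beam 1 = 1.0000 ≠ 0.5176 ✗
  …
  (3.5, 6.5, 210°): r_1=0.5176, r_2=0.5774, r_3=1.5529, r_4=2.8868, r_5=1.5529, r_6=3.0000, r_7=1.5529 — all match ✓
No second candidate reproduces the full scan.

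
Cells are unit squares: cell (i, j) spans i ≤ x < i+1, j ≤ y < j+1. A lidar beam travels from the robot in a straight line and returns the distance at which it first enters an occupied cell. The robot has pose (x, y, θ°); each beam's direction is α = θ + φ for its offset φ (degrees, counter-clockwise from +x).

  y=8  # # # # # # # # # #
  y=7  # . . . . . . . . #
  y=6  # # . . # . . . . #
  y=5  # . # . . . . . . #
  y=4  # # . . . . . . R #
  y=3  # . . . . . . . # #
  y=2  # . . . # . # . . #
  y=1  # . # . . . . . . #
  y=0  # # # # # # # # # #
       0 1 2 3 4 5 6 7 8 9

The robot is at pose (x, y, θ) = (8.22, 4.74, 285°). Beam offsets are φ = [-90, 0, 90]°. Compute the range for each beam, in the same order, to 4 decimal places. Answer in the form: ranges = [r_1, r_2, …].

beam 1: φ=-90°, α=195°
  dir = (cos 195°, sin 195°) = (-0.9659, -0.2588); from cell (8,4)
  next x-line at t=0.2278, next y-line at t=2.8591; Δt_x=1.0353, Δt_y=3.8637
    x: enter (7,4) at t=0.2278
    x: enter (6,4) at t=1.2630
    x: enter (5,4) at t=2.2983
    y: enter (5,3) at t=2.8591
    x: enter (4,3) at t=3.3336
    x: enter (3,3) at t=4.3689
    x: enter (2,3) at t=5.4041
    x: enter (1,3) at t=6.4394
    y: enter (1,2) at t=6.7228
    x: enter (0,2) at t=7.4747 ← occupied
  → r_1 = 7.4747
beam 2: φ=0°, α=285°
  dir = (cos 285°, sin 285°) = (0.2588, -0.9659); from cell (8,4)
  next x-line at t=3.0137, next y-line at t=0.7661; Δt_x=3.8637, Δt_y=1.0353
    y: enter (8,3) at t=0.7661 ← occupied
  → r_2 = 0.7661
beam 3: φ=90°, α=15°
  dir = (cos 15°, sin 15°) = (0.9659, 0.2588); from cell (8,4)
  next x-line at t=0.8075, next y-line at t=1.0046; Δt_x=1.0353, Δt_y=3.8637
    x: enter (9,4) at t=0.8075 ← occupied
  → r_3 = 0.8075

ranges = [7.4747, 0.7661, 0.8075]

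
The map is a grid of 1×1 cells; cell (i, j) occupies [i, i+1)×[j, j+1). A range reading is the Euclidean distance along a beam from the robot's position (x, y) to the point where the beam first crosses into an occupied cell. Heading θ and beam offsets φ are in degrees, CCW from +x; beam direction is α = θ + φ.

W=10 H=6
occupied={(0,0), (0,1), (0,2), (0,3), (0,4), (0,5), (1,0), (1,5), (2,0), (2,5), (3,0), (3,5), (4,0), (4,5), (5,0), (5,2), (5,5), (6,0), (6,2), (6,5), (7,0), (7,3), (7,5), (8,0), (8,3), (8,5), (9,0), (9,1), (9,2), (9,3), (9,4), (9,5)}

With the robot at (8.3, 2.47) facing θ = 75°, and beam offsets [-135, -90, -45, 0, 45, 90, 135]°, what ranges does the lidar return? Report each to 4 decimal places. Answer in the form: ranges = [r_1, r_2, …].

beam 1: φ=-135°, α=300°
  d=(0.5000,-0.8660)  start (8,2)  tX=1.4000 tY=0.5427  stride 1/|dx|=2.0000 1/|dy|=1.1547
    cross y-line → (8,1), t=0.5427
    cross x-line → (9,1), t=1.4000 (wall)
  → r_1 = 1.4000
beam 2: φ=-90°, α=345°
  d=(0.9659,-0.2588)  start (8,2)  tX=0.7247 tY=1.8159  stride 1/|dx|=1.0353 1/|dy|=3.8637
    cross x-line → (9,2), t=0.7247 (wall)
  → r_2 = 0.7247
beam 3: φ=-45°, α=30°
  d=(0.8660,0.5000)  start (8,2)  tX=0.8083 tY=1.0600  stride 1/|dx|=1.1547 1/|dy|=2.0000
    cross x-line → (9,2), t=0.8083 (wall)
  → r_3 = 0.8083
beam 4: φ=0°, α=75°
  d=(0.2588,0.9659)  start (8,2)  tX=2.7046 tY=0.5487  stride 1/|dx|=3.8637 1/|dy|=1.0353
    cross y-line → (8,3), t=0.5487 (wall)
  → r_4 = 0.5487
beam 5: φ=45°, α=120°
  d=(-0.5000,0.8660)  start (8,2)  tX=0.6000 tY=0.6120  stride 1/|dx|=2.0000 1/|dy|=1.1547
    cross x-line → (7,2), t=0.6000
    cross y-line → (7,3), t=0.6120 (wall)
  → r_5 = 0.6120
beam 6: φ=90°, α=165°
  d=(-0.9659,0.2588)  start (8,2)  tX=0.3106 tY=2.0478  stride 1/|dx|=1.0353 1/|dy|=3.8637
    cross x-line → (7,2), t=0.3106
    cross x-line → (6,2), t=1.3459 (wall)
  → r_6 = 1.3459
beam 7: φ=135°, α=210°
  d=(-0.8660,-0.5000)  start (8,2)  tX=0.3464 tY=0.9400  stride 1/|dx|=1.1547 1/|dy|=2.0000
    cross x-line → (7,2), t=0.3464
    cross y-line → (7,1), t=0.9400
    cross x-line → (6,1), t=1.5011
    cross x-line → (5,1), t=2.6558
    cross y-line → (5,0), t=2.9400 (wall)
  → r_7 = 2.9400

ranges = [1.4000, 0.7247, 0.8083, 0.5487, 0.6120, 1.3459, 2.9400]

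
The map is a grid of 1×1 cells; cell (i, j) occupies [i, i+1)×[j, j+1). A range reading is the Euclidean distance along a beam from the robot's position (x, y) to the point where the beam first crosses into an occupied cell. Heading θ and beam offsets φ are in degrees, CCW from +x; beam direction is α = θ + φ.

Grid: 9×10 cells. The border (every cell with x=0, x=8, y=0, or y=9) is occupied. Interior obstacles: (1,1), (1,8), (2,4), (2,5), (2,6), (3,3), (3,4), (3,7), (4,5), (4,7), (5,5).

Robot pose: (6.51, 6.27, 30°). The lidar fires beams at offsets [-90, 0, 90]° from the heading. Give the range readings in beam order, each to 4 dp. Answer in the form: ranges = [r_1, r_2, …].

beam 1: φ=-90°, α=300°
  d=(0.5000,-0.8660)  start (6,6)  tX=0.9800 tY=0.3118  stride 1/|dx|=2.0000 1/|dy|=1.1547
    cross y-line → (6,5), t=0.3118
    cross x-line → (7,5), t=0.9800
    cross y-line → (7,4), t=1.4665
    cross y-line → (7,3), t=2.6212
    cross x-line → (8,3), t=2.9800 (wall)
  → r_1 = 2.9800
beam 2: φ=0°, α=30°
  d=(0.8660,0.5000)  start (6,6)  tX=0.5658 tY=1.4600  stride 1/|dx|=1.1547 1/|dy|=2.0000
    cross x-line → (7,6), t=0.5658
    cross y-line → (7,7), t=1.4600
    cross x-line → (8,7), t=1.7205 (wall)
  → r_2 = 1.7205
beam 3: φ=90°, α=120°
  d=(-0.5000,0.8660)  start (6,6)  tX=1.0200 tY=0.8429  stride 1/|dx|=2.0000 1/|dy|=1.1547
    cross y-line → (6,7), t=0.8429
    cross x-line → (5,7), t=1.0200
    cross y-line → (5,8), t=1.9976
    cross x-line → (4,8), t=3.0200
    cross y-line → (4,9), t=3.1523 (wall)
  → r_3 = 3.1523

ranges = [2.9800, 1.7205, 3.1523]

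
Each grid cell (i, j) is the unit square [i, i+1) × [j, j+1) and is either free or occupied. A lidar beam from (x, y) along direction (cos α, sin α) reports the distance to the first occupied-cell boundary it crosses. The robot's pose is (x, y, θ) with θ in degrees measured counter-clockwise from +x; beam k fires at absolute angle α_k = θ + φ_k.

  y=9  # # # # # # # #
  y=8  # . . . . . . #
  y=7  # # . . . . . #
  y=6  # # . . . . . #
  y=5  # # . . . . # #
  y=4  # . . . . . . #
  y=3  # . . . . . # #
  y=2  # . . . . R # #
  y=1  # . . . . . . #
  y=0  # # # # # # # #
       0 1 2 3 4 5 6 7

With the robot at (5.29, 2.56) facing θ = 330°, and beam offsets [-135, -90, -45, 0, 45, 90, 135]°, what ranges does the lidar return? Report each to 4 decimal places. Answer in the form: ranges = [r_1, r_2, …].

ranges = [4.4413, 1.8013, 1.6150, 0.8198, 0.7350, 1.4200, 6.6672]

beam 1: φ=-135°, α=195°
  direction (-0.9659, -0.2588); cell (5,2); t to first gridline: x 0.3002, y 2.1637 (then +1.0353 / +3.8637)
    (4,2) via x @ 0.3002
    (3,2) via x @ 1.3355
    (3,1) via y @ 2.1637
    (2,1) via x @ 2.3708
    (1,1) via x @ 3.4061
    (0,1) via x @ 4.4413  # hit
  → r_1 = 4.4413
beam 2: φ=-90°, α=240°
  direction (-0.5000, -0.8660); cell (5,2); t to first gridline: x 0.5800, y 0.6466 (then +2.0000 / +1.1547)
    (4,2) via x @ 0.5800
    (4,1) via y @ 0.6466
    (4,0) via y @ 1.8013  # hit
  → r_2 = 1.8013
beam 3: φ=-45°, α=285°
  direction (0.2588, -0.9659); cell (5,2); t to first gridline: x 2.7432, y 0.5798 (then +3.8637 / +1.0353)
    (5,1) via y @ 0.5798
    (5,0) via y @ 1.6150  # hit
  → r_3 = 1.6150
beam 4: φ=0°, α=330°
  direction (0.8660, -0.5000); cell (5,2); t to first gridline: x 0.8198, y 1.1200 (then +1.1547 / +2.0000)
    (6,2) via x @ 0.8198  # hit
  → r_4 = 0.8198
beam 5: φ=45°, α=15°
  direction (0.9659, 0.2588); cell (5,2); t to first gridline: x 0.7350, y 1.7000 (then +1.0353 / +3.8637)
    (6,2) via x @ 0.7350  # hit
  → r_5 = 0.7350
beam 6: φ=90°, α=60°
  direction (0.5000, 0.8660); cell (5,2); t to first gridline: x 1.4200, y 0.5081 (then +2.0000 / +1.1547)
    (5,3) via y @ 0.5081
    (6,3) via x @ 1.4200  # hit
  → r_6 = 1.4200
beam 7: φ=135°, α=105°
  direction (-0.2588, 0.9659); cell (5,2); t to first gridline: x 1.1205, y 0.4555 (then +3.8637 / +1.0353)
    (5,3) via y @ 0.4555
    (4,3) via x @ 1.1205
    (4,4) via y @ 1.4908
    (4,5) via y @ 2.5261
    (4,6) via y @ 3.5614
    (4,7) via y @ 4.5966
    (3,7) via x @ 4.9842
    (3,8) via y @ 5.6319
    (3,9) via y @ 6.6672  # hit
  → r_7 = 6.6672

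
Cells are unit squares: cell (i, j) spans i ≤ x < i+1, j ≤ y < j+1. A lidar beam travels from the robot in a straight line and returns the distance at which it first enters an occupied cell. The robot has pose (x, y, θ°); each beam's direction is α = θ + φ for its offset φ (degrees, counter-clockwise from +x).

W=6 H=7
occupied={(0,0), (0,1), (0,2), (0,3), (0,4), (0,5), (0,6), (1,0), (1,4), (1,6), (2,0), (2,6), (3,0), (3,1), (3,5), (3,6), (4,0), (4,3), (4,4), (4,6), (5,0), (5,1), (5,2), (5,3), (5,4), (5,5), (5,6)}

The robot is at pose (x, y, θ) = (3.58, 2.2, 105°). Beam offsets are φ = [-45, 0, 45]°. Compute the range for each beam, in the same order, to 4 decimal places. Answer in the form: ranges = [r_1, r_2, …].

beam 1: φ=-45°, α=60°
  d=(0.5000,0.8660)  start (3,2)  tX=0.8400 tY=0.9238  stride 1/|dx|=2.0000 1/|dy|=1.1547
    cross x-line → (4,2), t=0.8400
    cross y-line → (4,3), t=0.9238 (wall)
  → r_1 = 0.9238
beam 2: φ=0°, α=105°
  d=(-0.2588,0.9659)  start (3,2)  tX=2.2409 tY=0.8282  stride 1/|dx|=3.8637 1/|dy|=1.0353
    cross y-line → (3,3), t=0.8282
    cross y-line → (3,4), t=1.8635
    cross x-line → (2,4), t=2.2409
    cross y-line → (2,5), t=2.8988
    cross y-line → (2,6), t=3.9340 (wall)
  → r_2 = 3.9340
beam 3: φ=45°, α=150°
  d=(-0.8660,0.5000)  start (3,2)  tX=0.6697 tY=1.6000  stride 1/|dx|=1.1547 1/|dy|=2.0000
    cross x-line → (2,2), t=0.6697
    cross y-line → (2,3), t=1.6000
    cross x-line → (1,3), t=1.8244
    cross x-line → (0,3), t=2.9791 (wall)
  → r_3 = 2.9791

ranges = [0.9238, 3.9340, 2.9791]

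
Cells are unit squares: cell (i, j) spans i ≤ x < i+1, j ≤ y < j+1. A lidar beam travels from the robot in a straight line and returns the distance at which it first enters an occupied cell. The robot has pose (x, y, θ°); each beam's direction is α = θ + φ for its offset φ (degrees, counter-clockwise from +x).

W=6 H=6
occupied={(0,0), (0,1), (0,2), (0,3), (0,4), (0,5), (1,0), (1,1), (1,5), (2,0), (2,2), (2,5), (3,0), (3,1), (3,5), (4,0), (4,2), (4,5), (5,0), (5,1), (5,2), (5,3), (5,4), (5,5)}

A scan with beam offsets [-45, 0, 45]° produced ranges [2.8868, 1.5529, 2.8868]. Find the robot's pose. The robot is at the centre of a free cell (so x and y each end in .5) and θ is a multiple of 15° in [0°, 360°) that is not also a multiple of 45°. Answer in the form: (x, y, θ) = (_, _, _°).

Candidates: 12 free-cell centres × 16 headings = 192 poses. Raycast each; keep the one whose scan matches to 4 dp.
  (1.5, 3.5, 210°): beam 1 = 0.5176 ≠ 2.8868 ✗
  (4.5, 1.5, 15°): beam 1 = 0.5774 ≠ 2.8868 ✗
  (2.5, 1.5, 285°): beam 1 = 0.5774 ≠ 2.8868 ✗
  …
  (2.5, 4.5, 285°): r_1=2.8868, r_2=1.5529, r_3=2.8868 — all match ✓
Unique over the lattice → pose = (2.5, 4.5, 285°).

(x, y, θ) = (2.5, 4.5, 285°)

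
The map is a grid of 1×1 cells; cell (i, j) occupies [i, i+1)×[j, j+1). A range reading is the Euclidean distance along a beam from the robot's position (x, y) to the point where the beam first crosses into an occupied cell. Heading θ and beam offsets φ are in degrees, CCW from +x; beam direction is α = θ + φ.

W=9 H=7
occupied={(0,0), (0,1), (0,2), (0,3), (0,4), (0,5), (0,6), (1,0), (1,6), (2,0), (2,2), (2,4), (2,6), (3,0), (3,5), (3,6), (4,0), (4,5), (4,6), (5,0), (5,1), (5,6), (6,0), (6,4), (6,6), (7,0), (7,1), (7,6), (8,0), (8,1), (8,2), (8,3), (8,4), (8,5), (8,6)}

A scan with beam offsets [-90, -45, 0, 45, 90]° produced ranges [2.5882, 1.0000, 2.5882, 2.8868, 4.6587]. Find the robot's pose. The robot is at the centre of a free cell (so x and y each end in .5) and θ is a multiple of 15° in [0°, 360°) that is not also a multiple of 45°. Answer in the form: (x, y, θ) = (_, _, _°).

(x, y, θ) = (3.5, 3.5, 255°)

Candidates: 28 free-cell centres × 16 headings = 448 poses. Raycast each; keep the one whose scan matches to 4 dp.
  (6.5, 5.5, 60°): beam 1 = 1.7321 ≠ 2.5882 ✗
  (5.5, 3.5, 165°): beam 2 = 1.7321 ≠ 1.0000 ✗
  (1.5, 5.5, 345°): beam 1 = 1.9319 ≠ 2.5882 ✗
  (6.5, 1.5, 30°): beam 1 = 0.5774 ≠ 2.5882 ✗
  (2.5, 3.5, 255°): beam 1 = 1.5529 ≠ 2.5882 ✗
  …
  (3.5, 3.5, 255°): r_1=2.5882, r_2=1.0000, r_3=2.5882, r_4=2.8868, r_5=4.6587 — all match ✓
Only this pose fits every beam.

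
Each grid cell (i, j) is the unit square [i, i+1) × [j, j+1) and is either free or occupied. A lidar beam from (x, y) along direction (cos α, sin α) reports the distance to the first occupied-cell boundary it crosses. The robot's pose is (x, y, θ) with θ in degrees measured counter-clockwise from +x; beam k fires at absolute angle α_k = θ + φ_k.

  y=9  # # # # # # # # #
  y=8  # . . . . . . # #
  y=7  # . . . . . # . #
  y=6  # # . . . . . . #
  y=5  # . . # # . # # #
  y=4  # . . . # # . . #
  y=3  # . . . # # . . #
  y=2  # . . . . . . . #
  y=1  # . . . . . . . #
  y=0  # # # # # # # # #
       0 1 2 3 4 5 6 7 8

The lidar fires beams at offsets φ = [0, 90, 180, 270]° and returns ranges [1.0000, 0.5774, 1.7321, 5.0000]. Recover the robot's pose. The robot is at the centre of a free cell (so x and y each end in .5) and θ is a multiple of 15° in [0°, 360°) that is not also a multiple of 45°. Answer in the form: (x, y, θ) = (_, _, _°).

(x, y, θ) = (7.5, 3.5, 300°)

Candidates: 45 free-cell centres × 16 headings = 720 poses. Raycast each; keep the one whose scan matches to 4 dp.
  (2.5, 7.5, 165°): beam 1 = 1.5529 ≠ 1.0000 ✗
  (3.5, 4.5, 255°): beam 1 = 3.6235 ≠ 1.0000 ✗
  (1.5, 7.5, 285°): beam 1 = 0.5176 ≠ 1.0000 ✗
  (1.5, 2.5, 255°): beam 1 = 1.5529 ≠ 1.0000 ✗
  …
  (7.5, 3.5, 300°): r_1=1.0000, r_2=0.5774, r_3=1.7321, r_4=5.0000 — all match ✓
No second candidate reproduces the full scan.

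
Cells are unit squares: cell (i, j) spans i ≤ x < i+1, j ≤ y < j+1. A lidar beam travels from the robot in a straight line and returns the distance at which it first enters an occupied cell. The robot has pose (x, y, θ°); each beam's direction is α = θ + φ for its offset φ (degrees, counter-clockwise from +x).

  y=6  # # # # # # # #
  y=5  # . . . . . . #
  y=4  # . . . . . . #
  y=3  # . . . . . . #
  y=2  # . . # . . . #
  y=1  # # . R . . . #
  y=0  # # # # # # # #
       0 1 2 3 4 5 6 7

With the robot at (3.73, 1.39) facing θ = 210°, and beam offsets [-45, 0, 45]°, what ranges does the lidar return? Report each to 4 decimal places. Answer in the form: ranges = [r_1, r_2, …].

beam 1: φ=-45°, α=165°
  dir = (cos 165°, sin 165°) = (-0.9659, 0.2588); from cell (3,1)
  next x-line at t=0.7558, next y-line at t=2.3569; Δt_x=1.0353, Δt_y=3.8637
    x: enter (2,1) at t=0.7558
    x: enter (1,1) at t=1.7910 ← occupied
  → r_1 = 1.7910
beam 2: φ=0°, α=210°
  dir = (cos 210°, sin 210°) = (-0.8660, -0.5000); from cell (3,1)
  next x-line at t=0.8429, next y-line at t=0.7800; Δt_x=1.1547, Δt_y=2.0000
    y: enter (3,0) at t=0.7800 ← occupied
  → r_2 = 0.7800
beam 3: φ=45°, α=255°
  dir = (cos 255°, sin 255°) = (-0.2588, -0.9659); from cell (3,1)
  next x-line at t=2.8205, next y-line at t=0.4038; Δt_x=3.8637, Δt_y=1.0353
    y: enter (3,0) at t=0.4038 ← occupied
  → r_3 = 0.4038

ranges = [1.7910, 0.7800, 0.4038]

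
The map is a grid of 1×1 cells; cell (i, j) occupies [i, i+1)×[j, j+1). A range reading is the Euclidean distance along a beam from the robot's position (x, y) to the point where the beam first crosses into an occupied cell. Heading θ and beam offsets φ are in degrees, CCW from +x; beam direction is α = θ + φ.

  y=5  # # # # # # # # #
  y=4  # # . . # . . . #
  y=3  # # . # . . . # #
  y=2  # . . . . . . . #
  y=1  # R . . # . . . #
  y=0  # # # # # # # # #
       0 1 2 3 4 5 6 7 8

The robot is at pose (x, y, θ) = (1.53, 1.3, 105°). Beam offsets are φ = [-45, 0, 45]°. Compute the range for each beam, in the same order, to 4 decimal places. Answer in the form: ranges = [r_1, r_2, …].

beam 1: φ=-45°, α=60°
  direction (0.5000, 0.8660); cell (1,1); t to first gridline: x 0.9400, y 0.8083 (then +2.0000 / +1.1547)
    (1,2) via y @ 0.8083
    (2,2) via x @ 0.9400
    (2,3) via y @ 1.9630
    (3,3) via x @ 2.9400  # hit
  → r_1 = 2.9400
beam 2: φ=0°, α=105°
  direction (-0.2588, 0.9659); cell (1,1); t to first gridline: x 2.0478, y 0.7247 (then +3.8637 / +1.0353)
    (1,2) via y @ 0.7247
    (1,3) via y @ 1.7600  # hit
  → r_2 = 1.7600
beam 3: φ=45°, α=150°
  direction (-0.8660, 0.5000); cell (1,1); t to first gridline: x 0.6120, y 1.4000 (then +1.1547 / +2.0000)
    (0,1) via x @ 0.6120  # hit
  → r_3 = 0.6120

ranges = [2.9400, 1.7600, 0.6120]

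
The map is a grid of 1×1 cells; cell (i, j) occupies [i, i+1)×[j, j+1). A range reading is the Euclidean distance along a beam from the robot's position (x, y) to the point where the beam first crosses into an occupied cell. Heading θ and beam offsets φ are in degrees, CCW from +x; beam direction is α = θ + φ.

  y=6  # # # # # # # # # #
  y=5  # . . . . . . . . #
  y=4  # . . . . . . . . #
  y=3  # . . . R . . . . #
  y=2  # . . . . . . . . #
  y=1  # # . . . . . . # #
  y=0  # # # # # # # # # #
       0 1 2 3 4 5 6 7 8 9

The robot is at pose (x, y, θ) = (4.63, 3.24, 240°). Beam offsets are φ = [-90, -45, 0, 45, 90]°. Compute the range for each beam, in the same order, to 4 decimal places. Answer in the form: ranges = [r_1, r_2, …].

ranges = [4.1916, 3.7581, 2.5865, 2.3190, 3.8913]

beam 1: φ=-90°, α=150°
  dir = (cos 150°, sin 150°) = (-0.8660, 0.5000); from cell (4,3)
  next x-line at t=0.7275, next y-line at t=1.5200; Δt_x=1.1547, Δt_y=2.0000
    x: enter (3,3) at t=0.7275
    y: enter (3,4) at t=1.5200
    x: enter (2,4) at t=1.8822
    x: enter (1,4) at t=3.0369
    y: enter (1,5) at t=3.5200
    x: enter (0,5) at t=4.1916 ← occupied
  → r_1 = 4.1916
beam 2: φ=-45°, α=195°
  dir = (cos 195°, sin 195°) = (-0.9659, -0.2588); from cell (4,3)
  next x-line at t=0.6522, next y-line at t=0.9273; Δt_x=1.0353, Δt_y=3.8637
    x: enter (3,3) at t=0.6522
    y: enter (3,2) at t=0.9273
    x: enter (2,2) at t=1.6875
    x: enter (1,2) at t=2.7228
    x: enter (0,2) at t=3.7581 ← occupied
  → r_2 = 3.7581
beam 3: φ=0°, α=240°
  dir = (cos 240°, sin 240°) = (-0.5000, -0.8660); from cell (4,3)
  next x-line at t=1.2600, next y-line at t=0.2771; Δt_x=2.0000, Δt_y=1.1547
    y: enter (4,2) at t=0.2771
    x: enter (3,2) at t=1.2600
    y: enter (3,1) at t=1.4318
    y: enter (3,0) at t=2.5865 ← occupied
  → r_3 = 2.5865
beam 4: φ=45°, α=285°
  dir = (cos 285°, sin 285°) = (0.2588, -0.9659); from cell (4,3)
  next x-line at t=1.4296, next y-line at t=0.2485; Δt_x=3.8637, Δt_y=1.0353
    y: enter (4,2) at t=0.2485
    y: enter (4,1) at t=1.2837
    x: enter (5,1) at t=1.4296
    y: enter (5,0) at t=2.3190 ← occupied
  → r_4 = 2.3190
beam 5: φ=90°, α=330°
  dir = (cos 330°, sin 330°) = (0.8660, -0.5000); from cell (4,3)
  next x-line at t=0.4272, next y-line at t=0.4800; Δt_x=1.1547, Δt_y=2.0000
    x: enter (5,3) at t=0.4272
    y: enter (5,2) at t=0.4800
    x: enter (6,2) at t=1.5819
    y: enter (6,1) at t=2.4800
    x: enter (7,1) at t=2.7366
    x: enter (8,1) at t=3.8913 ← occupied
  → r_5 = 3.8913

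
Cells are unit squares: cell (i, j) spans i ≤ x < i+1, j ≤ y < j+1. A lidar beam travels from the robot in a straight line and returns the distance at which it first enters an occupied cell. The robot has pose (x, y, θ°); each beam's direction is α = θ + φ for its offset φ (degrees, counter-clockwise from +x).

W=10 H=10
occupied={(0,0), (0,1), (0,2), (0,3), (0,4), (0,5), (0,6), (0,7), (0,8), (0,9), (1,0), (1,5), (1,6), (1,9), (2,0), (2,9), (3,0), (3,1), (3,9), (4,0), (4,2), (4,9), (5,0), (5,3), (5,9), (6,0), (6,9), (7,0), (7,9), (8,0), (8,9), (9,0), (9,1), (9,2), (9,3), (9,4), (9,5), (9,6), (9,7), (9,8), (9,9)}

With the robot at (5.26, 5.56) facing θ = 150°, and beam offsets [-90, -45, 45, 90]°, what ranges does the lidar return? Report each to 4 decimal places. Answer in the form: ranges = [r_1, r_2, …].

ranges = [3.9722, 3.5614, 4.4103, 4.1107]

beam 1: φ=-90°, α=60°
  dir = (cos 60°, sin 60°) = (0.5000, 0.8660); from cell (5,5)
  next x-line at t=1.4800, next y-line at t=0.5081; Δt_x=2.0000, Δt_y=1.1547
    y: enter (5,6) at t=0.5081
    x: enter (6,6) at t=1.4800
    y: enter (6,7) at t=1.6628
    y: enter (6,8) at t=2.8175
    x: enter (7,8) at t=3.4800
    y: enter (7,9) at t=3.9722 ← occupied
  → r_1 = 3.9722
beam 2: φ=-45°, α=105°
  dir = (cos 105°, sin 105°) = (-0.2588, 0.9659); from cell (5,5)
  next x-line at t=1.0046, next y-line at t=0.4555; Δt_x=3.8637, Δt_y=1.0353
    y: enter (5,6) at t=0.4555
    x: enter (4,6) at t=1.0046
    y: enter (4,7) at t=1.4908
    y: enter (4,8) at t=2.5261
    y: enter (4,9) at t=3.5614 ← occupied
  → r_2 = 3.5614
beam 3: φ=45°, α=195°
  dir = (cos 195°, sin 195°) = (-0.9659, -0.2588); from cell (5,5)
  next x-line at t=0.2692, next y-line at t=2.1637; Δt_x=1.0353, Δt_y=3.8637
    x: enter (4,5) at t=0.2692
    x: enter (3,5) at t=1.3044
    y: enter (3,4) at t=2.1637
    x: enter (2,4) at t=2.3397
    x: enter (1,4) at t=3.3750
    x: enter (0,4) at t=4.4103 ← occupied
  → r_3 = 4.4103
beam 4: φ=90°, α=240°
  dir = (cos 240°, sin 240°) = (-0.5000, -0.8660); from cell (5,5)
  next x-line at t=0.5200, next y-line at t=0.6466; Δt_x=2.0000, Δt_y=1.1547
    x: enter (4,5) at t=0.5200
    y: enter (4,4) at t=0.6466
    y: enter (4,3) at t=1.8013
    x: enter (3,3) at t=2.5200
    y: enter (3,2) at t=2.9560
    y: enter (3,1) at t=4.1107 ← occupied
  → r_4 = 4.1107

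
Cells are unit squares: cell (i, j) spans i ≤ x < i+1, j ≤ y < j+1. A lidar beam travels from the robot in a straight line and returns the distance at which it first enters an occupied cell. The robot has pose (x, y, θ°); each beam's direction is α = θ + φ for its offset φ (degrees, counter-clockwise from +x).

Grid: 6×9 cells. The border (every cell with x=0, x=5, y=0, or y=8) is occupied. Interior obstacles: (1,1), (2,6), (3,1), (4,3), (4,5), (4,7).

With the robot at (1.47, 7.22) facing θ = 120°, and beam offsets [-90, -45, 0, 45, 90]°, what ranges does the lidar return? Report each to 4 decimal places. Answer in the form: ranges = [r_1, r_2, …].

beam 1: φ=-90°, α=30°
  direction (0.8660, 0.5000); cell (1,7); t to first gridline: x 0.6120, y 1.5600 (then +1.1547 / +2.0000)
    (2,7) via x @ 0.6120
    (2,8) via y @ 1.5600  # hit
  → r_1 = 1.5600
beam 2: φ=-45°, α=75°
  direction (0.2588, 0.9659); cell (1,7); t to first gridline: x 2.0478, y 0.8075 (then +3.8637 / +1.0353)
    (1,8) via y @ 0.8075  # hit
  → r_2 = 0.8075
beam 3: φ=0°, α=120°
  direction (-0.5000, 0.8660); cell (1,7); t to first gridline: x 0.9400, y 0.9007 (then +2.0000 / +1.1547)
    (1,8) via y @ 0.9007  # hit
  → r_3 = 0.9007
beam 4: φ=45°, α=165°
  direction (-0.9659, 0.2588); cell (1,7); t to first gridline: x 0.4866, y 3.0137 (then +1.0353 / +3.8637)
    (0,7) via x @ 0.4866  # hit
  → r_4 = 0.4866
beam 5: φ=90°, α=210°
  direction (-0.8660, -0.5000); cell (1,7); t to first gridline: x 0.5427, y 0.4400 (then +1.1547 / +2.0000)
    (1,6) via y @ 0.4400
    (0,6) via x @ 0.5427  # hit
  → r_5 = 0.5427

ranges = [1.5600, 0.8075, 0.9007, 0.4866, 0.5427]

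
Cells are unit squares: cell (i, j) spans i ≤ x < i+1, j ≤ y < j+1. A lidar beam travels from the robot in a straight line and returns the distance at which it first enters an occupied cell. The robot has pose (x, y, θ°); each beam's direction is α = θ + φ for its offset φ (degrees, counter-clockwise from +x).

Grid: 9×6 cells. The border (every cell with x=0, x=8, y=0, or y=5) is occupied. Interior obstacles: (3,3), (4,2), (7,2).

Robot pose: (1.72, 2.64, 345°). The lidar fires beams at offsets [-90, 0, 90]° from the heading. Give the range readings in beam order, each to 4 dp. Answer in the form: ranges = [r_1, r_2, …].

ranges = [1.6979, 2.3604, 2.4433]

beam 1: φ=-90°, α=255°
  cosα=-0.2588 sinα=-0.9659 | (1,2) | tMaxX 2.7819 tMaxY 0.6626 | tΔX 3.8637 tΔY 1.0353
    t=0.6626 [y] (1,1)
    t=1.6979 [y] (1,0) — stop
  → r_1 = 1.6979
beam 2: φ=0°, α=345°
  cosα=0.9659 sinα=-0.2588 | (1,2) | tMaxX 0.2899 tMaxY 2.4728 | tΔX 1.0353 tΔY 3.8637
    t=0.2899 [x] (2,2)
    t=1.3252 [x] (3,2)
    t=2.3604 [x] (4,2) — stop
  → r_2 = 2.3604
beam 3: φ=90°, α=75°
  cosα=0.2588 sinα=0.9659 | (1,2) | tMaxX 1.0818 tMaxY 0.3727 | tΔX 3.8637 tΔY 1.0353
    t=0.3727 [y] (1,3)
    t=1.0818 [x] (2,3)
    t=1.4080 [y] (2,4)
    t=2.4433 [y] (2,5) — stop
  → r_3 = 2.4433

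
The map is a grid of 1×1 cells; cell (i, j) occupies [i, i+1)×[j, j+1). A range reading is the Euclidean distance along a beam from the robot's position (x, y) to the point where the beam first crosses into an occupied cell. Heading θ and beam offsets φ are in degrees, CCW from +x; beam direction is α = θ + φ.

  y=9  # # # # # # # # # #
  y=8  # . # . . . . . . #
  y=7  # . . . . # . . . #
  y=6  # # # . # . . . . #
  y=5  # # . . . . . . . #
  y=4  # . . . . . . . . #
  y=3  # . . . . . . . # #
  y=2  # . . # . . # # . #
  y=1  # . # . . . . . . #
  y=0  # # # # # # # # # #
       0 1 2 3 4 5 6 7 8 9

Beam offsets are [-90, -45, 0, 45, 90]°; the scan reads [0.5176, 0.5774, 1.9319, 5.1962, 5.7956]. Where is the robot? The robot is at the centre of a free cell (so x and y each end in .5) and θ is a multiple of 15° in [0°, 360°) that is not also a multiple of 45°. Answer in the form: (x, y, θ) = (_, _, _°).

(x, y, θ) = (8.5, 4.5, 75°)

Candidates: 53 free-cell centres × 16 headings = 848 poses. Raycast each; keep the one whose scan matches to 4 dp.
  (6.5, 8.5, 105°): beam 1 = 1.9319 ≠ 0.5176 ✗
  (8.5, 8.5, 330°): beam 1 = 8.6603 ≠ 0.5176 ✗
  (4.5, 4.5, 105°): beam 1 = 4.6587 ≠ 0.5176 ✗
  (2.5, 5.5, 255°): beam 3 = 4.6587 ≠ 1.9319 ✗
  …
  (8.5, 4.5, 75°): r_1=0.5176, r_2=0.5774, r_3=1.9319, r_4=5.1962, r_5=5.7956 — all match ✓
Unique over the lattice → pose = (8.5, 4.5, 75°).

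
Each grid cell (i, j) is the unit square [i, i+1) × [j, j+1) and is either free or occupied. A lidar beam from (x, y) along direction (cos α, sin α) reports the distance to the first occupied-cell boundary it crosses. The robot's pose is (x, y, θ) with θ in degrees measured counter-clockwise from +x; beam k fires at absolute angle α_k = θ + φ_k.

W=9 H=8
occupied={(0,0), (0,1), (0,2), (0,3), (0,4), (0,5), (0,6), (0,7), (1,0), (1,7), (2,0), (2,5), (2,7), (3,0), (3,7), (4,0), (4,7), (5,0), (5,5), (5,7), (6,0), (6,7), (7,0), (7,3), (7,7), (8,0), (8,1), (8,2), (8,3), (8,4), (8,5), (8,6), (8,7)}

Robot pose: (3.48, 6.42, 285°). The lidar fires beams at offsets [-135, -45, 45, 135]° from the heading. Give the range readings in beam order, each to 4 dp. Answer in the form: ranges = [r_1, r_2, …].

ranges = [1.1600, 0.9600, 1.7551, 0.6697]

beam 1: φ=-135°, α=150°
  cosα=-0.8660 sinα=0.5000 | (3,6) | tMaxX 0.5543 tMaxY 1.1600 | tΔX 1.1547 tΔY 2.0000
    t=0.5543 [x] (2,6)
    t=1.1600 [y] (2,7) — stop
  → r_1 = 1.1600
beam 2: φ=-45°, α=240°
  cosα=-0.5000 sinα=-0.8660 | (3,6) | tMaxX 0.9600 tMaxY 0.4850 | tΔX 2.0000 tΔY 1.1547
    t=0.4850 [y] (3,5)
    t=0.9600 [x] (2,5) — stop
  → r_2 = 0.9600
beam 3: φ=45°, α=330°
  cosα=0.8660 sinα=-0.5000 | (3,6) | tMaxX 0.6004 tMaxY 0.8400 | tΔX 1.1547 tΔY 2.0000
    t=0.6004 [x] (4,6)
    t=0.8400 [y] (4,5)
    t=1.7551 [x] (5,5) — stop
  → r_3 = 1.7551
beam 4: φ=135°, α=60°
  cosα=0.5000 sinα=0.8660 | (3,6) | tMaxX 1.0400 tMaxY 0.6697 | tΔX 2.0000 tΔY 1.1547
    t=0.6697 [y] (3,7) — stop
  → r_4 = 0.6697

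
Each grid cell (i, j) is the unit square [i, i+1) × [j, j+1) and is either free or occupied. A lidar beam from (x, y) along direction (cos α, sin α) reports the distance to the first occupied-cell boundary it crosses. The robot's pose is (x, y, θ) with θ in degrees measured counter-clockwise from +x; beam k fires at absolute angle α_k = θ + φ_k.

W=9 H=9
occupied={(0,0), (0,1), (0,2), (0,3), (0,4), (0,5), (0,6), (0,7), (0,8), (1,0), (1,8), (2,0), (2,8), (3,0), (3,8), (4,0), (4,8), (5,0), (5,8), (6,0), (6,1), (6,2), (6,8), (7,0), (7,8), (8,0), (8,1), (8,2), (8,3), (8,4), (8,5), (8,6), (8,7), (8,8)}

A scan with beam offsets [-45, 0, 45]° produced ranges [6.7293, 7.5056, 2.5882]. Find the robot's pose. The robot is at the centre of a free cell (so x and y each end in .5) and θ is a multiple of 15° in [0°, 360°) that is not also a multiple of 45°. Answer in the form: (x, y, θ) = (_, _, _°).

(x, y, θ) = (7.5, 5.5, 210°)

Candidates: 47 free-cell centres × 16 headings = 752 poses. Raycast each; keep the one whose scan matches to 4 dp.
  (3.5, 4.5, 75°): beam 1 = 5.1962 ≠ 6.7293 ✗
  (2.5, 2.5, 30°): beam 1 = 3.6235 ≠ 6.7293 ✗
  (2.5, 7.5, 345°): beam 1 = 7.0000 ≠ 6.7293 ✗
  …
  (7.5, 5.5, 210°): r_1=6.7293, r_2=7.5056, r_3=2.5882 — all match ✓
Only this pose fits every beam.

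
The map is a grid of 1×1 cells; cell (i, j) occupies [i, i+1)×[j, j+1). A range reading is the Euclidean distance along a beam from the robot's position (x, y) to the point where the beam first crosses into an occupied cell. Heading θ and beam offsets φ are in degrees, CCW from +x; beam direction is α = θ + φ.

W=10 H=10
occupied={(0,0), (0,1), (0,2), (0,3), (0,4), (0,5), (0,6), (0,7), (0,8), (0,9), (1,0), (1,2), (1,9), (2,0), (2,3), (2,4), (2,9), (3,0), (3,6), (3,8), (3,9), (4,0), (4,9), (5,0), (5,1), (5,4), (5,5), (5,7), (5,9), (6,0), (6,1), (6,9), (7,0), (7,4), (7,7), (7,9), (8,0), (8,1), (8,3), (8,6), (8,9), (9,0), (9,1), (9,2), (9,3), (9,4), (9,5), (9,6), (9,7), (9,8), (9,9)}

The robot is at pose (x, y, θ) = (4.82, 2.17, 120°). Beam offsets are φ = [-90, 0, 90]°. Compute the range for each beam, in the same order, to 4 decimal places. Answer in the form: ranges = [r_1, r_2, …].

beam 1: φ=-90°, α=30°
  direction (0.8660, 0.5000); cell (4,2); t to first gridline: x 0.2078, y 1.6600 (then +1.1547 / +2.0000)
    (5,2) via x @ 0.2078
    (6,2) via x @ 1.3625
    (6,3) via y @ 1.6600
    (7,3) via x @ 2.5172
    (7,4) via y @ 3.6600  # hit
  → r_1 = 3.6600
beam 2: φ=0°, α=120°
  direction (-0.5000, 0.8660); cell (4,2); t to first gridline: x 1.6400, y 0.9584 (then +2.0000 / +1.1547)
    (4,3) via y @ 0.9584
    (3,3) via x @ 1.6400
    (3,4) via y @ 2.1131
    (3,5) via y @ 3.2678
    (2,5) via x @ 3.6400
    (2,6) via y @ 4.4225
    (2,7) via y @ 5.5772
    (1,7) via x @ 5.6400
    (1,8) via y @ 6.7319
    (0,8) via x @ 7.6400  # hit
  → r_2 = 7.6400
beam 3: φ=90°, α=210°
  direction (-0.8660, -0.5000); cell (4,2); t to first gridline: x 0.9469, y 0.3400 (then +1.1547 / +2.0000)
    (4,1) via y @ 0.3400
    (3,1) via x @ 0.9469
    (2,1) via x @ 2.1016
    (2,0) via y @ 2.3400  # hit
  → r_3 = 2.3400

ranges = [3.6600, 7.6400, 2.3400]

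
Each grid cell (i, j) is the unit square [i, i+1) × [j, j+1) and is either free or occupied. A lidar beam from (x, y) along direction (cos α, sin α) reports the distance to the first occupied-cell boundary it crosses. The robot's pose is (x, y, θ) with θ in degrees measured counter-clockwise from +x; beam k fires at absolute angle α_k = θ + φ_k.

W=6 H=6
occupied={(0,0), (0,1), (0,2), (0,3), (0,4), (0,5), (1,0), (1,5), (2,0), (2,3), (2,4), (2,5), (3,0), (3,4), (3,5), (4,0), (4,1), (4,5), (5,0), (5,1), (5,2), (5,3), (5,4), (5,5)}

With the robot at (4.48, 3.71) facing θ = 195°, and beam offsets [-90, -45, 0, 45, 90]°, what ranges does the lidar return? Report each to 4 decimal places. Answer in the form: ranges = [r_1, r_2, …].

beam 1: φ=-90°, α=105°
  d=(-0.2588,0.9659)  start (4,3)  tX=1.8546 tY=0.3002  stride 1/|dx|=3.8637 1/|dy|=1.0353
    cross y-line → (4,4), t=0.3002
    cross y-line → (4,5), t=1.3355 (wall)
  → r_1 = 1.3355
beam 2: φ=-45°, α=150°
  d=(-0.8660,0.5000)  start (4,3)  tX=0.5543 tY=0.5800  stride 1/|dx|=1.1547 1/|dy|=2.0000
    cross x-line → (3,3), t=0.5543
    cross y-line → (3,4), t=0.5800 (wall)
  → r_2 = 0.5800
beam 3: φ=0°, α=195°
  d=(-0.9659,-0.2588)  start (4,3)  tX=0.4969 tY=2.7432  stride 1/|dx|=1.0353 1/|dy|=3.8637
    cross x-line → (3,3), t=0.4969
    cross x-line → (2,3), t=1.5322 (wall)
  → r_3 = 1.5322
beam 4: φ=45°, α=240°
  d=(-0.5000,-0.8660)  start (4,3)  tX=0.9600 tY=0.8198  stride 1/|dx|=2.0000 1/|dy|=1.1547
    cross y-line → (4,2), t=0.8198
    cross x-line → (3,2), t=0.9600
    cross y-line → (3,1), t=1.9745
    cross x-line → (2,1), t=2.9600
    cross y-line → (2,0), t=3.1292 (wall)
  → r_4 = 3.1292
beam 5: φ=90°, α=285°
  d=(0.2588,-0.9659)  start (4,3)  tX=2.0091 tY=0.7350  stride 1/|dx|=3.8637 1/|dy|=1.0353
    cross y-line → (4,2), t=0.7350
    cross y-line → (4,1), t=1.7703 (wall)
  → r_5 = 1.7703

ranges = [1.3355, 0.5800, 1.5322, 3.1292, 1.7703]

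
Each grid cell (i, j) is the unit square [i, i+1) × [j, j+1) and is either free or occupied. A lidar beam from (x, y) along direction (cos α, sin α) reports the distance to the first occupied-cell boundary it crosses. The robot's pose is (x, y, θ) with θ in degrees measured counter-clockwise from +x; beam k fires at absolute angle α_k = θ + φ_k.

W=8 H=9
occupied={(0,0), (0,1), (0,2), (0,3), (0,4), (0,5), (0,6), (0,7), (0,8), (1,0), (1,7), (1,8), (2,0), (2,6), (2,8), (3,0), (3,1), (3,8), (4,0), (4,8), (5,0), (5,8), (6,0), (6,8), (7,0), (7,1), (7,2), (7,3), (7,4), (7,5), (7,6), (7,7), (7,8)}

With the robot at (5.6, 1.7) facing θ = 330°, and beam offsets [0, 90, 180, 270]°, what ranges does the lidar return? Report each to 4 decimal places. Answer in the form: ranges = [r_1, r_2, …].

beam 1: φ=0°, α=330°
  dir = (cos 330°, sin 330°) = (0.8660, -0.5000); from cell (5,1)
  next x-line at t=0.4619, next y-line at t=1.4000; Δt_x=1.1547, Δt_y=2.0000
    x: enter (6,1) at t=0.4619
    y: enter (6,0) at t=1.4000 ← occupied
  → r_1 = 1.4000
beam 2: φ=90°, α=60°
  dir = (cos 60°, sin 60°) = (0.5000, 0.8660); from cell (5,1)
  next x-line at t=0.8000, next y-line at t=0.3464; Δt_x=2.0000, Δt_y=1.1547
    y: enter (5,2) at t=0.3464
    x: enter (6,2) at t=0.8000
    y: enter (6,3) at t=1.5011
    y: enter (6,4) at t=2.6558
    x: enter (7,4) at t=2.8000 ← occupied
  → r_2 = 2.8000
beam 3: φ=180°, α=150°
  dir = (cos 150°, sin 150°) = (-0.8660, 0.5000); from cell (5,1)
  next x-line at t=0.6928, next y-line at t=0.6000; Δt_x=1.1547, Δt_y=2.0000
    y: enter (5,2) at t=0.6000
    x: enter (4,2) at t=0.6928
    x: enter (3,2) at t=1.8475
    y: enter (3,3) at t=2.6000
    x: enter (2,3) at t=3.0022
    x: enter (1,3) at t=4.1569
    y: enter (1,4) at t=4.6000
    x: enter (0,4) at t=5.3116 ← occupied
  → r_3 = 5.3116
beam 4: φ=270°, α=240°
  dir = (cos 240°, sin 240°) = (-0.5000, -0.8660); from cell (5,1)
  next x-line at t=1.2000, next y-line at t=0.8083; Δt_x=2.0000, Δt_y=1.1547
    y: enter (5,0) at t=0.8083 ← occupied
  → r_4 = 0.8083

ranges = [1.4000, 2.8000, 5.3116, 0.8083]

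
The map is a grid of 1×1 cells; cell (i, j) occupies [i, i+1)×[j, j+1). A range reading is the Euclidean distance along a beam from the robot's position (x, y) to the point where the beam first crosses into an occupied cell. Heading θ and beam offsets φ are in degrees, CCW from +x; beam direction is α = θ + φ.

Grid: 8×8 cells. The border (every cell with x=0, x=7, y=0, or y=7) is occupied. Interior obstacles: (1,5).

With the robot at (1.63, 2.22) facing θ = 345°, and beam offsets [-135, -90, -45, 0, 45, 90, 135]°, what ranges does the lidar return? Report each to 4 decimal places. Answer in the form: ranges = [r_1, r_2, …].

ranges = [0.7275, 1.2630, 1.4087, 4.7137, 6.2007, 4.9486, 1.2600]

beam 1: φ=-135°, α=210°
  cosα=-0.8660 sinα=-0.5000 | (1,2) | tMaxX 0.7275 tMaxY 0.4400 | tΔX 1.1547 tΔY 2.0000
    t=0.4400 [y] (1,1)
    t=0.7275 [x] (0,1) — stop
  → r_1 = 0.7275
beam 2: φ=-90°, α=255°
  cosα=-0.2588 sinα=-0.9659 | (1,2) | tMaxX 2.4341 tMaxY 0.2278 | tΔX 3.8637 tΔY 1.0353
    t=0.2278 [y] (1,1)
    t=1.2630 [y] (1,0) — stop
  → r_2 = 1.2630
beam 3: φ=-45°, α=300°
  cosα=0.5000 sinα=-0.8660 | (1,2) | tMaxX 0.7400 tMaxY 0.2540 | tΔX 2.0000 tΔY 1.1547
    t=0.2540 [y] (1,1)
    t=0.7400 [x] (2,1)
    t=1.4087 [y] (2,0) — stop
  → r_3 = 1.4087
beam 4: φ=0°, α=345°
  cosα=0.9659 sinα=-0.2588 | (1,2) | tMaxX 0.3831 tMaxY 0.8500 | tΔX 1.0353 tΔY 3.8637
    t=0.3831 [x] (2,2)
    t=0.8500 [y] (2,1)
    t=1.4183 [x] (3,1)
    t=2.4536 [x] (4,1)
    t=3.4889 [x] (5,1)
    t=4.5242 [x] (6,1)
    t=4.7137 [y] (6,0) — stop
  → r_4 = 4.7137
beam 5: φ=45°, α=30°
  cosα=0.8660 sinα=0.5000 | (1,2) | tMaxX 0.4272 tMaxY 1.5600 | tΔX 1.1547 tΔY 2.0000
    t=0.4272 [x] (2,2)
    t=1.5600 [y] (2,3)
    t=1.5819 [x] (3,3)
    t=2.7366 [x] (4,3)
    t=3.5600 [y] (4,4)
    t=3.8913 [x] (5,4)
    t=5.0460 [x] (6,4)
    t=5.5600 [y] (6,5)
    t=6.2007 [x] (7,5) — stop
  → r_5 = 6.2007
beam 6: φ=90°, α=75°
  cosα=0.2588 sinα=0.9659 | (1,2) | tMaxX 1.4296 tMaxY 0.8075 | tΔX 3.8637 tΔY 1.0353
    t=0.8075 [y] (1,3)
    t=1.4296 [x] (2,3)
    t=1.8428 [y] (2,4)
    t=2.8781 [y] (2,5)
    t=3.9133 [y] (2,6)
    t=4.9486 [y] (2,7) — stop
  → r_6 = 4.9486
beam 7: φ=135°, α=120°
  cosα=-0.5000 sinα=0.8660 | (1,2) | tMaxX 1.2600 tMaxY 0.9007 | tΔX 2.0000 tΔY 1.1547
    t=0.9007 [y] (1,3)
    t=1.2600 [x] (0,3) — stop
  → r_7 = 1.2600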